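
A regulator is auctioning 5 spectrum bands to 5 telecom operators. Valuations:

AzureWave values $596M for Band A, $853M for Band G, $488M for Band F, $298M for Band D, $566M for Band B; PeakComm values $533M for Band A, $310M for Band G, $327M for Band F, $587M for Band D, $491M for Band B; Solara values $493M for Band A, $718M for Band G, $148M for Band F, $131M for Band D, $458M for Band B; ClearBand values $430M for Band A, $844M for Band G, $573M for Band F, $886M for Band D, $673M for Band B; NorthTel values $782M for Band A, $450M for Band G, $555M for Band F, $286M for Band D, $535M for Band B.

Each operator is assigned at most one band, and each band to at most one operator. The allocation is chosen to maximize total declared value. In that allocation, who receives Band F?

AzureWave receives Band F.

Optimal: AzureWave→Band F ($488M), PeakComm→Band B ($491M), Solara→Band G ($718M), ClearBand→Band D ($886M), NorthTel→Band A ($782M) — total 488+491+718+886+782 = $3365M.
Column-greedy (each band in turn goes to its best remaining operator) gives $3253M, worse by 112.
AzureWave's own top band is Band G ($853M), but forcing AzureWave→Band G and reassigning the rest optimally gives only $3306M — worse by 59.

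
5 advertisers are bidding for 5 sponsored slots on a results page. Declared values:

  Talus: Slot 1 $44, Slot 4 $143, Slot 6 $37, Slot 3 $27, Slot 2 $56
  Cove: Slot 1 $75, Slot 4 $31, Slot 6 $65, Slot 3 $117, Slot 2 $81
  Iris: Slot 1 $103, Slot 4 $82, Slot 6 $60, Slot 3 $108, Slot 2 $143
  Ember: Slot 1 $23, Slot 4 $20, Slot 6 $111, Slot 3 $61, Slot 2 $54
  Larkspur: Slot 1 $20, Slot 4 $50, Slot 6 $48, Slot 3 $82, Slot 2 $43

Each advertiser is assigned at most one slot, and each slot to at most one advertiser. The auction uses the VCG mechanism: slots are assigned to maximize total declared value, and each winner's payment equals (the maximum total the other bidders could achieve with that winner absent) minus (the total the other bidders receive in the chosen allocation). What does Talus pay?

Efficient allocation: Talus→Slot 4 ($143), Cove→Slot 1 ($75), Iris→Slot 2 ($143), Ember→Slot 6 ($111), Larkspur→Slot 3 ($82); total welfare W = $554.
Talus receives Slot 4 at value $143, so the others get W − 143 = $411.
Without Talus: best allocation of the remaining 4 bidders over all 5 slots is Cove→Slot 3 ($117), Iris→Slot 2 ($143), Ember→Slot 6 ($111), Larkspur→Slot 4 ($50), total $421.
VCG payment = (others' best without Talus) − (others' welfare with Talus) = 421 − 411 = $10.

Talus pays $10.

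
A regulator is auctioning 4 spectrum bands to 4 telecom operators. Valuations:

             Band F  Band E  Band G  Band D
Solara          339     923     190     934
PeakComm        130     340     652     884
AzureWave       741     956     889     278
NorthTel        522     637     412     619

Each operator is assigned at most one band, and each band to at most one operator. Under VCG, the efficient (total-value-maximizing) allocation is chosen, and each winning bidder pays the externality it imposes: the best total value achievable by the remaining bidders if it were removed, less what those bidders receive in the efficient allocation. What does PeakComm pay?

Efficient allocation: Solara→Band E ($923M), PeakComm→Band D ($884M), AzureWave→Band G ($889M), NorthTel→Band F ($522M); total welfare W = $3218M.
PeakComm receives Band D at value $884M, so the others get W − 884 = $2334M.
Without PeakComm: best allocation of the remaining 3 bidders over all 4 bands is Solara→Band D ($934M), AzureWave→Band G ($889M), NorthTel→Band E ($637M), total $2460M.
VCG payment = (others' best without PeakComm) − (others' welfare with PeakComm) = 2460 − 2334 = $126M.

PeakComm pays $126M.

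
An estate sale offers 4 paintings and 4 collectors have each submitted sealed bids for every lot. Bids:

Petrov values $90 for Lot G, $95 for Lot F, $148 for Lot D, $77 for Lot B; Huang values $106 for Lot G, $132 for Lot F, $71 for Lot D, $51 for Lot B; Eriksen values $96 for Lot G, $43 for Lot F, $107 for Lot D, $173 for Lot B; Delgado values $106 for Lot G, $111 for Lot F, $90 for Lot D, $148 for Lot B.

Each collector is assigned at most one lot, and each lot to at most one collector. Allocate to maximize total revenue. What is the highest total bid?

This is the linear assignment problem.
Optimal: Petrov→Lot D ($148), Huang→Lot F ($132), Eriksen→Lot B ($173), Delgado→Lot G ($106) — total 148+132+173+106 = $559.
Every other assignment is strictly worse.

Maximum total: $559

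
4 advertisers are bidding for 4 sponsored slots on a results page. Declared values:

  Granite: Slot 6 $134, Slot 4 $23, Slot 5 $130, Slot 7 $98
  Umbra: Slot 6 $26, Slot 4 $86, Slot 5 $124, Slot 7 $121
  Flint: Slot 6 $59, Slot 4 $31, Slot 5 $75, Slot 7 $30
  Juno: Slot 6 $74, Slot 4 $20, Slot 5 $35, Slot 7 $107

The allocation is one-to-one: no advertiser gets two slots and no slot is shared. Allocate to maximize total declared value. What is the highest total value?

Maximum total: $402

This is a one-to-one assignment (maximum-weight bipartite matching).
Optimal: Granite→Slot 6 ($134), Umbra→Slot 4 ($86), Flint→Slot 5 ($75), Juno→Slot 7 ($107) — total 134+86+75+107 = $402.
Swapping Umbra↔Granite (Umbra→Slot 6 $26, Granite→Slot 4 $23) loses 171.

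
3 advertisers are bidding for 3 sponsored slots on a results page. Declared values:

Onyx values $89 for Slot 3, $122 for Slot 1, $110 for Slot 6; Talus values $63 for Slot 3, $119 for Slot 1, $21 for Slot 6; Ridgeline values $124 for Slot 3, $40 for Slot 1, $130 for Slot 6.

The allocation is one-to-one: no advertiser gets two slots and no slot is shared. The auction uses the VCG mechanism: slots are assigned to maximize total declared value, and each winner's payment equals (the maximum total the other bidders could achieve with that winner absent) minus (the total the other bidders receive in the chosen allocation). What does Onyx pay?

Onyx pays $6.

Efficient allocation: Onyx→Slot 6 ($110), Talus→Slot 1 ($119), Ridgeline→Slot 3 ($124); total welfare W = $353.
Onyx receives Slot 6 at value $110, so the others get W − 110 = $243.
Without Onyx: best allocation of the remaining 2 bidders over all 3 slots is Talus→Slot 1 ($119), Ridgeline→Slot 6 ($130), total $249.
VCG payment = (others' best without Onyx) − (others' welfare with Onyx) = 249 − 243 = $6.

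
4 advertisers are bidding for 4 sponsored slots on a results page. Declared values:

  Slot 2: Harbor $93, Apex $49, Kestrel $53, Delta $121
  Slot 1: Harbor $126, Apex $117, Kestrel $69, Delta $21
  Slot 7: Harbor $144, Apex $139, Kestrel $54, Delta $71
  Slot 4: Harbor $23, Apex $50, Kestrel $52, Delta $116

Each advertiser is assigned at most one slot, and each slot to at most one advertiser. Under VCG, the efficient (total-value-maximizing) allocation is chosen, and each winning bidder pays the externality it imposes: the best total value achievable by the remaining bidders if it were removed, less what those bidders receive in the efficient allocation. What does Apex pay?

Efficient allocation: Harbor→Slot 1 ($126), Apex→Slot 7 ($139), Kestrel→Slot 4 ($52), Delta→Slot 2 ($121); total welfare W = $438.
Apex receives Slot 7 at value $139, so the others get W − 139 = $299.
Without Apex: best allocation of the remaining 3 bidders over all 4 slots is Harbor→Slot 7 ($144), Kestrel→Slot 1 ($69), Delta→Slot 2 ($121), total $334.
VCG payment = (others' best without Apex) − (others' welfare with Apex) = 334 − 299 = $35.

Apex pays $35.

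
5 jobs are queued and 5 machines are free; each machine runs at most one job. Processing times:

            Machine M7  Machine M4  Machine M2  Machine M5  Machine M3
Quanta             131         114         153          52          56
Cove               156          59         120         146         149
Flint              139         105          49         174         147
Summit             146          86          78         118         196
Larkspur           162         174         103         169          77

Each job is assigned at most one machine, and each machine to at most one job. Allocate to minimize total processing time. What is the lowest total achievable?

Minimum total: 383 min

This is the linear assignment problem.
Optimal: Quanta→Machine M5 (52 min), Cove→Machine M4 (59 min), Flint→Machine M2 (49 min), Summit→Machine M7 (146 min), Larkspur→Machine M3 (77 min) — total 52+59+49+146+77 = 383 min.
Column-greedy (each machine in turn goes to its cheapest remaining job) gives 434 min, worse by 51.
Swapping Cove↔Larkspur (Cove→Machine M3 149 min, Larkspur→Machine M4 174 min) adds 187.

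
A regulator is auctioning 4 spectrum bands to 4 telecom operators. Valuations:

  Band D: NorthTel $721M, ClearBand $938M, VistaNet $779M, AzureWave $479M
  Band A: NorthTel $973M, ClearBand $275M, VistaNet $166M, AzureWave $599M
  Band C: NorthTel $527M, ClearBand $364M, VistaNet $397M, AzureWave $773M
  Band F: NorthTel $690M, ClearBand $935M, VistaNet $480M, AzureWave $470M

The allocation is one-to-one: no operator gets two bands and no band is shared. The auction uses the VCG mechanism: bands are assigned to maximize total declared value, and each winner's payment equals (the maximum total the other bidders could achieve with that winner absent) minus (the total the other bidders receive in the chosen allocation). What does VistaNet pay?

VistaNet pays $3M.

Efficient allocation: NorthTel→Band A ($973M), ClearBand→Band F ($935M), VistaNet→Band D ($779M), AzureWave→Band C ($773M); total welfare W = $3460M.
VistaNet receives Band D at value $779M, so the others get W − 779 = $2681M.
Without VistaNet: best allocation of the remaining 3 bidders over all 4 bands is NorthTel→Band A ($973M), ClearBand→Band D ($938M), AzureWave→Band C ($773M), total $2684M.
VCG payment = (others' best without VistaNet) − (others' welfare with VistaNet) = 2684 − 2681 = $3M.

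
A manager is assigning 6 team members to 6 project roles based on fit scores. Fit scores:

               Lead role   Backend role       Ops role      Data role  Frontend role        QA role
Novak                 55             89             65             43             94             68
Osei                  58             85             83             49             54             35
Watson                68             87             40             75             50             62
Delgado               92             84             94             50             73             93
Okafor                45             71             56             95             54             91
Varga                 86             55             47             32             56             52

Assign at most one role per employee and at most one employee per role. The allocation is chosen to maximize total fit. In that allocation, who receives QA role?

This is the linear assignment problem.
Optimal: Novak→Frontend role (94 pts), Osei→Ops role (83 pts), Watson→Backend role (87 pts), Delgado→QA role (93 pts), Okafor→Data role (95 pts), Varga→Lead role (86 pts) — total 94+83+87+93+95+86 = 538 pts.
Row-greedy (each employee in turn takes its best remaining role) gives 525 pts, worse by 13.
Checked against all permutations: 538 pts is optimal.
Delgado's own top role is Ops role (94 pts), but forcing Delgado→Ops role and reassigning the rest optimally gives only 525 pts — worse by 13.

Delgado receives QA role.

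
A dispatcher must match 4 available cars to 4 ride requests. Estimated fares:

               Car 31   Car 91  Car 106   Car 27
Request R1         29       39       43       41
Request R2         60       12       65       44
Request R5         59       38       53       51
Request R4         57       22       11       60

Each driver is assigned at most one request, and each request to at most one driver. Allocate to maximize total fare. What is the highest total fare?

Treat this as an assignment problem: match each driver to one request.
Optimal: Car 31→Request R5 ($59), Car 91→Request R1 ($39), Car 106→Request R2 ($65), Car 27→Request R4 ($60) — total 59+39+65+60 = $223.
Row-greedy (each driver in turn takes its best remaining request) gives $212, worse by 11.

Max total: $223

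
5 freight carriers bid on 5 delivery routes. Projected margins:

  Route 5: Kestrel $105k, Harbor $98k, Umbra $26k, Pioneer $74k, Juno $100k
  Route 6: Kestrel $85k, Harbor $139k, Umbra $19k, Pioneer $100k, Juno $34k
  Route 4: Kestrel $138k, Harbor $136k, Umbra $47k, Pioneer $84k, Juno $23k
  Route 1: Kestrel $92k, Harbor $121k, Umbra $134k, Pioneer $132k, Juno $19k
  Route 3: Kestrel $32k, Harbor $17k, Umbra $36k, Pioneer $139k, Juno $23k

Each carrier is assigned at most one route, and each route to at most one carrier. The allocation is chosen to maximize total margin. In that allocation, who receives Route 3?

Pioneer receives Route 3.

Optimal: Kestrel→Route 4 ($138k), Harbor→Route 6 ($139k), Umbra→Route 1 ($134k), Pioneer→Route 3 ($139k), Juno→Route 5 ($100k) — total 138+139+134+139+100 = $650k.
Column-greedy (each route in turn goes to its best remaining carrier) gives $485k, worse by 165.
No other one-to-one assignment exceeds $650k.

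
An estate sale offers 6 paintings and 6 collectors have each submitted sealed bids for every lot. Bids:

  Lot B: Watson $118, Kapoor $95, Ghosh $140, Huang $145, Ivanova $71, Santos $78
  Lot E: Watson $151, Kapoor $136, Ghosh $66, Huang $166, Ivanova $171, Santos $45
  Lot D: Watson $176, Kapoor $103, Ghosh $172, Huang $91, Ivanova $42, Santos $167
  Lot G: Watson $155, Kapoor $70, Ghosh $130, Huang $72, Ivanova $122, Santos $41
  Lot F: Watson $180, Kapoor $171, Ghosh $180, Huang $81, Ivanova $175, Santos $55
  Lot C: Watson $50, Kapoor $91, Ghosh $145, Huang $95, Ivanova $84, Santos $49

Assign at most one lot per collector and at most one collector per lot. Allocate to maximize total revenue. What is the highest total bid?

This is a one-to-one assignment (maximum-weight bipartite matching).
Optimal: Watson→Lot G ($155), Kapoor→Lot F ($171), Ghosh→Lot C ($145), Huang→Lot B ($145), Ivanova→Lot E ($171), Santos→Lot D ($167) — total 155+171+145+145+171+167 = $954.
Column-greedy (each lot in turn goes to its best remaining collector) gives $842, worse by 112.
Next-best assignment: Watson→Lot G, Kapoor→Lot E, Ghosh→Lot C, Huang→Lot B, Ivanova→Lot F, Santos→Lot D = $923.

Maximum total: $954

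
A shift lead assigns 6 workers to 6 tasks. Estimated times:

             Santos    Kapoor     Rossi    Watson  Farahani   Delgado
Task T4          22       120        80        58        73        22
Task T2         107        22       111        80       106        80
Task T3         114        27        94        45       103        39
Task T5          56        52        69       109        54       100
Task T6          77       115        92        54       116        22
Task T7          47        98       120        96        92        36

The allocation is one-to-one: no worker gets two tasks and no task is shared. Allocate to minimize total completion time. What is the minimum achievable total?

Optimal: Santos→Task T7 (47 min), Kapoor→Task T2 (22 min), Rossi→Task T4 (80 min), Watson→Task T3 (45 min), Farahani→Task T5 (54 min), Delgado→Task T6 (22 min) — total 47+22+80+45+54+22 = 270 min.
Column-greedy (each task in turn goes to its cheapest remaining worker) gives 311 min, worse by 41.
Next-best assignment: Santos→Task T4, Kapoor→Task T2, Rossi→Task T6, Watson→Task T3, Farahani→Task T5, Delgado→Task T7 = 271 min.
Swapping Delgado↔Kapoor (Delgado→Task T2 80 min, Kapoor→Task T6 115 min) adds 151.

Min total: 270 min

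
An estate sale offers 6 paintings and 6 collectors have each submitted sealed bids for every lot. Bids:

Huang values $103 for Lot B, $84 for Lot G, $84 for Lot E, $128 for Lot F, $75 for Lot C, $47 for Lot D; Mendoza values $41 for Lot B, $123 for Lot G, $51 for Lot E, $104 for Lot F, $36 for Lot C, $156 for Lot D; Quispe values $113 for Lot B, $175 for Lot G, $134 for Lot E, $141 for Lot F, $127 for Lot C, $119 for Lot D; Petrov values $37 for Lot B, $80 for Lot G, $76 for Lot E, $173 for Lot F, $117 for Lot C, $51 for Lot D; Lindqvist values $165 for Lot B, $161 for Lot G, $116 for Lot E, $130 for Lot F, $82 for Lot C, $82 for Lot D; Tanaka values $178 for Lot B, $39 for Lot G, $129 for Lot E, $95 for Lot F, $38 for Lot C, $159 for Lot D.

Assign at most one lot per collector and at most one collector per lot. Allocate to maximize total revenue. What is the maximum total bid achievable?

Optimal: Huang→Lot E ($84), Mendoza→Lot D ($156), Quispe→Lot C ($127), Petrov→Lot F ($173), Lindqvist→Lot G ($161), Tanaka→Lot B ($178) — total 84+156+127+173+161+178 = $879.
Max-entry greedy (repeatedly take the single best remaining cell) gives $873, worse by 6.
Swapping Mendoza↔Huang (Mendoza→Lot E $51, Huang→Lot D $47) loses 142.

Max total: $879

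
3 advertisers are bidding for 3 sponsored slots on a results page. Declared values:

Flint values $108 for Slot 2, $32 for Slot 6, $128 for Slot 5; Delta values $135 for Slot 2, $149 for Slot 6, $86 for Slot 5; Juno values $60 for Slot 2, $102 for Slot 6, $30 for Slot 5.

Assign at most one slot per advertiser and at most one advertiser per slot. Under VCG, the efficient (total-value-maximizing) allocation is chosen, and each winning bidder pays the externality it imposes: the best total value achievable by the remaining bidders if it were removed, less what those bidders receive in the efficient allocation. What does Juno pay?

Efficient allocation: Flint→Slot 5 ($128), Delta→Slot 2 ($135), Juno→Slot 6 ($102); total welfare W = $365.
Juno receives Slot 6 at value $102, so the others get W − 102 = $263.
Without Juno: best allocation of the remaining 2 bidders over all 3 slots is Flint→Slot 5 ($128), Delta→Slot 6 ($149), total $277.
VCG payment = (others' best without Juno) − (others' welfare with Juno) = 277 − 263 = $14.

Juno pays $14.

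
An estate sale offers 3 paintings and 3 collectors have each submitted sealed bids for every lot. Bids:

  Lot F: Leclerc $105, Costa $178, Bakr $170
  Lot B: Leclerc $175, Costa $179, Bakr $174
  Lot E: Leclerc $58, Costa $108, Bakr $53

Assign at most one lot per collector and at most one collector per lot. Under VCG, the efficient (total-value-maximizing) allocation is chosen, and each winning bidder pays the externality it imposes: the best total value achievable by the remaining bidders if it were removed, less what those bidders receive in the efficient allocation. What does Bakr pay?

Bakr pays $70.

Efficient allocation: Leclerc→Lot B ($175), Costa→Lot E ($108), Bakr→Lot F ($170); total welfare W = $453.
Bakr receives Lot F at value $170, so the others get W − 170 = $283.
Without Bakr: best allocation of the remaining 2 bidders over all 3 lots is Leclerc→Lot B ($175), Costa→Lot F ($178), total $353.
VCG payment = (others' best without Bakr) − (others' welfare with Bakr) = 353 − 283 = $70.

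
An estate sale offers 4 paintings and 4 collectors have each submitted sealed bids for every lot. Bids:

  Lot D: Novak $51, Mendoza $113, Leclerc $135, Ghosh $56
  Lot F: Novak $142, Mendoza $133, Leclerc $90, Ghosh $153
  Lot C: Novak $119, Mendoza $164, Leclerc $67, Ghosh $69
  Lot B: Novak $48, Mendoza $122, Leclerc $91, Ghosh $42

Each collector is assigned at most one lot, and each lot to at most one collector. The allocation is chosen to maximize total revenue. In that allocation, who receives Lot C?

Novak receives Lot C.

This is a one-to-one assignment (maximum-weight bipartite matching).
Optimal: Novak→Lot C ($119), Mendoza→Lot B ($122), Leclerc→Lot D ($135), Ghosh→Lot F ($153) — total 119+122+135+153 = $529.
Swapping Leclerc↔Mendoza (Leclerc→Lot B $91, Mendoza→Lot D $113) loses 53.
Checked against all permutations: $529 is optimal.
Novak's own top lot is Lot F ($142), but forcing Novak→Lot F and reassigning the rest optimally gives only $483 — worse by 46.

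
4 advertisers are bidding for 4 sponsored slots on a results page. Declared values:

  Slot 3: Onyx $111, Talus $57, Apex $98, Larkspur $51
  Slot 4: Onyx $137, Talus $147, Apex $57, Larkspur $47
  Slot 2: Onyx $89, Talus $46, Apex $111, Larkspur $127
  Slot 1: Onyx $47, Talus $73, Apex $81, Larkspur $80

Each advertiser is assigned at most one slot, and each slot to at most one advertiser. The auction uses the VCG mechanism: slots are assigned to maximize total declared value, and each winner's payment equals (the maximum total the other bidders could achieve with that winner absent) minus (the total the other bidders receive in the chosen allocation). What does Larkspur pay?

Efficient allocation: Onyx→Slot 3 ($111), Talus→Slot 4 ($147), Apex→Slot 1 ($81), Larkspur→Slot 2 ($127); total welfare W = $466.
Larkspur receives Slot 2 at value $127, so the others get W − 127 = $339.
Without Larkspur: best allocation of the remaining 3 bidders over all 4 slots is Onyx→Slot 3 ($111), Talus→Slot 4 ($147), Apex→Slot 2 ($111), total $369.
VCG payment = (others' best without Larkspur) − (others' welfare with Larkspur) = 369 − 339 = $30.

Larkspur pays $30.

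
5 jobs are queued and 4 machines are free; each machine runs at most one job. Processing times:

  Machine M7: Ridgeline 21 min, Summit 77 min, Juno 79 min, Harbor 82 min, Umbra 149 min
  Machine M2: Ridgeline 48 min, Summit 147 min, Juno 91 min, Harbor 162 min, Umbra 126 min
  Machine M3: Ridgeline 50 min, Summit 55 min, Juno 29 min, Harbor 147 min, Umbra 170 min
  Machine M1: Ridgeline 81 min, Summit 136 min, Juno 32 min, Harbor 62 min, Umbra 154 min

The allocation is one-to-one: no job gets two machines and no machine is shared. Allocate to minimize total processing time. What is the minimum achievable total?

Optimal: Summit→Machine M7 (77 min), Ridgeline→Machine M2 (48 min), Juno→Machine M3 (29 min), Harbor→Machine M1 (62 min) — total 77+48+29+62 = 216 min.
Next-best assignment: Harbor→Machine M7, Ridgeline→Machine M2, Summit→Machine M3, Juno→Machine M1 = 217 min.
Checked against all permutations: 216 min is optimal.

Minimum total: 216 min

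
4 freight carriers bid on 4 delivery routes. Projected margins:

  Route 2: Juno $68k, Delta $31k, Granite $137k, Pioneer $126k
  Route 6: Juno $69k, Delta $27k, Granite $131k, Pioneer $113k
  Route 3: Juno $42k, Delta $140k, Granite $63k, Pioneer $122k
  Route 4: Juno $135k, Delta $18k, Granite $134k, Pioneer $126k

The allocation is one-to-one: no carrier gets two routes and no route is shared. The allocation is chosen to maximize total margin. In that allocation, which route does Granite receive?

This is a one-to-one assignment (maximum-weight bipartite matching).
Optimal: Juno→Route 4 ($135k), Delta→Route 3 ($140k), Granite→Route 6 ($131k), Pioneer→Route 2 ($126k) — total 135+140+131+126 = $532k.
Row-greedy (each carrier in turn takes its best remaining route) gives $525k, worse by 7.
Next-best assignment: Juno→Route 4, Delta→Route 3, Granite→Route 2, Pioneer→Route 6 = $525k.
Checked against all permutations: $532k is optimal.
Granite's own top route is Route 2 ($137k), but forcing Granite→Route 2 and reassigning the rest optimally gives only $525k — worse by 7.

Granite receives Route 6.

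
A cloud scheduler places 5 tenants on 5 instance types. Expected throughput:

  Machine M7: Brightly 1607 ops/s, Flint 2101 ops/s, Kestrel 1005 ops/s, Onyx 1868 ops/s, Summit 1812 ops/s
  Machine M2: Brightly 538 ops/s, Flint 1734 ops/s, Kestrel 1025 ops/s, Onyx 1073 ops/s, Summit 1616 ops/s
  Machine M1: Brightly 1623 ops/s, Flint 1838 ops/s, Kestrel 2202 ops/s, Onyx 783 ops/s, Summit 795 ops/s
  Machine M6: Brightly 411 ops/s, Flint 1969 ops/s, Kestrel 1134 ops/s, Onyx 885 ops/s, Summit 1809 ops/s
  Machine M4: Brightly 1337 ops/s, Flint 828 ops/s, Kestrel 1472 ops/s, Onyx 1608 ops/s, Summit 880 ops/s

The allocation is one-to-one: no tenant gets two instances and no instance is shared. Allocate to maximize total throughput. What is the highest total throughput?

Optimal: Brightly→Machine M7 (1607 ops/s), Flint→Machine M6 (1969 ops/s), Kestrel→Machine M1 (2202 ops/s), Onyx→Machine M4 (1608 ops/s), Summit→Machine M2 (1616 ops/s) — total 1607+1969+2202+1608+1616 = 9002 ops/s.
Max-entry greedy (repeatedly take the single best remaining cell) gives 8258 ops/s, worse by 744.
Next-best assignment: Brightly→Machine M4, Flint→Machine M6, Kestrel→Machine M1, Onyx→Machine M7, Summit→Machine M2 = 8992 ops/s.
Every other assignment is strictly worse.

Maximum total: 9002 ops/s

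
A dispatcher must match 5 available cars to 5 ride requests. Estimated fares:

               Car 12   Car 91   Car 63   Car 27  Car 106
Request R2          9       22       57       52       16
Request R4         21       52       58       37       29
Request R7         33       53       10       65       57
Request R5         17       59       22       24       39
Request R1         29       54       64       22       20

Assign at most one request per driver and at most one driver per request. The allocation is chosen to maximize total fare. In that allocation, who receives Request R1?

Car 12 receives Request R1.

Treat this as an assignment problem: match each driver to one request.
Optimal: Car 12→Request R1 ($29), Car 91→Request R5 ($59), Car 63→Request R4 ($58), Car 27→Request R2 ($52), Car 106→Request R7 ($57) — total 29+59+58+52+57 = $255.
Column-greedy (each request in turn goes to its best remaining driver) gives $242, worse by 13.
Every other assignment is strictly worse.
Car 12's own top request is Request R7 ($33), but forcing Car 12→Request R7 and reassigning the rest optimally gives only $240 — worse by 15.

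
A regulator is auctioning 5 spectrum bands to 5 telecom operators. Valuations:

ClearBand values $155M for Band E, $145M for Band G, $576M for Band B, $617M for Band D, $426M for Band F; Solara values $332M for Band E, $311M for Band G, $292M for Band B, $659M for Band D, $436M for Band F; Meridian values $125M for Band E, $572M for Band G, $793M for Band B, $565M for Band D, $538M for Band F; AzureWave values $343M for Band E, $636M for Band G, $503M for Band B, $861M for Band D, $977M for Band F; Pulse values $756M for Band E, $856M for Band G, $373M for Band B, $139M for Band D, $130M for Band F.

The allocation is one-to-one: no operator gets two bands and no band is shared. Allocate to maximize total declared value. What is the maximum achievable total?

Maximum total: $3575M

Optimal: ClearBand→Band D ($617M), Solara→Band E ($332M), Meridian→Band B ($793M), AzureWave→Band F ($977M), Pulse→Band G ($856M) — total 617+332+793+977+856 = $3575M.
Column-greedy (each band in turn goes to its best remaining operator) gives $3270M, worse by 305.
Swapping Meridian↔Pulse (Meridian→Band G $572M, Pulse→Band B $373M) loses 704.
Checked against all permutations: $3575M is optimal.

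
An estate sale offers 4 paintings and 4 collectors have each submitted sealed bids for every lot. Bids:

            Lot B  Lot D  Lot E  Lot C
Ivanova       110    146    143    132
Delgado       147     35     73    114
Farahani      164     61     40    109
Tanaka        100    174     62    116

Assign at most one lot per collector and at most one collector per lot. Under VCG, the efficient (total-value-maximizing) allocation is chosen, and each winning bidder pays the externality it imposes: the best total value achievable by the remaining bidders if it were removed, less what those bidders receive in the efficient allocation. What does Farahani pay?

Farahani pays $33.

Efficient allocation: Ivanova→Lot E ($143), Delgado→Lot C ($114), Farahani→Lot B ($164), Tanaka→Lot D ($174); total welfare W = $595.
Farahani receives Lot B at value $164, so the others get W − 164 = $431.
Without Farahani: best allocation of the remaining 3 bidders over all 4 lots is Ivanova→Lot E ($143), Delgado→Lot B ($147), Tanaka→Lot D ($174), total $464.
VCG payment = (others' best without Farahani) − (others' welfare with Farahani) = 464 − 431 = $33.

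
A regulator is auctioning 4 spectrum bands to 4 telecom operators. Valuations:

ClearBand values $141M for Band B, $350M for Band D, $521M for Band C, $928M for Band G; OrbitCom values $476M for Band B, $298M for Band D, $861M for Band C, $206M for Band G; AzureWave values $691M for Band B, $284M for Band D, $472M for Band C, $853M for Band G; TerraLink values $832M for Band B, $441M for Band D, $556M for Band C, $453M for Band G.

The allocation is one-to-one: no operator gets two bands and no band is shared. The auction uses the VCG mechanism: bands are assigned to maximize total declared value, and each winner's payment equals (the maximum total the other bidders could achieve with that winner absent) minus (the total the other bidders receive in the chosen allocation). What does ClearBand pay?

Efficient allocation: ClearBand→Band G ($928M), OrbitCom→Band C ($861M), AzureWave→Band B ($691M), TerraLink→Band D ($441M); total welfare W = $2921M.
ClearBand receives Band G at value $928M, so the others get W − 928 = $1993M.
Without ClearBand: best allocation of the remaining 3 bidders over all 4 bands is OrbitCom→Band C ($861M), AzureWave→Band G ($853M), TerraLink→Band B ($832M), total $2546M.
VCG payment = (others' best without ClearBand) − (others' welfare with ClearBand) = 2546 − 1993 = $553M.

ClearBand pays $553M.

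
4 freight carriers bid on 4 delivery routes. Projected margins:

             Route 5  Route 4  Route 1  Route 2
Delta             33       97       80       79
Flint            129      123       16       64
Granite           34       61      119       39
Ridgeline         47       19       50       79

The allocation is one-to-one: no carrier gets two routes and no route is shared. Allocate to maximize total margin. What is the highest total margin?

Maximum total: $424k

Optimal: Delta→Route 4 ($97k), Flint→Route 5 ($129k), Granite→Route 1 ($119k), Ridgeline→Route 2 ($79k) — total 97+129+119+79 = $424k.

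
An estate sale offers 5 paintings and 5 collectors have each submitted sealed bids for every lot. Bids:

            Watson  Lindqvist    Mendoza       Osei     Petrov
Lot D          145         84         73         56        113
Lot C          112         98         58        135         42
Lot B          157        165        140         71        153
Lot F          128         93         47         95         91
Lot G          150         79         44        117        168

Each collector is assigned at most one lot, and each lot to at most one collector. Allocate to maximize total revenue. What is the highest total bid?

Optimal: Watson→Lot D ($145), Lindqvist→Lot F ($93), Mendoza→Lot B ($140), Osei→Lot C ($135), Petrov→Lot G ($168) — total 145+93+140+135+168 = $681.
Row-greedy (each collector in turn takes its best remaining lot) gives $536, worse by 145.

Max total: $681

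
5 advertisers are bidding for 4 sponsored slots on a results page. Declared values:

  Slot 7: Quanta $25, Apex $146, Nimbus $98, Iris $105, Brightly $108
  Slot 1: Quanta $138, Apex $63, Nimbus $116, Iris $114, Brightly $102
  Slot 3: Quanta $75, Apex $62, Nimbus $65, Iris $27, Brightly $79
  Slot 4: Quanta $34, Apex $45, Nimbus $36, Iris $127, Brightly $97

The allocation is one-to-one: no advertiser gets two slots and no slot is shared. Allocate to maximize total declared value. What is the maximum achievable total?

Optimal: Apex→Slot 7 ($146), Quanta→Slot 1 ($138), Brightly→Slot 3 ($79), Iris→Slot 4 ($127) — total 146+138+79+127 = $490.
Swapping Quanta↔Brightly (Quanta→Slot 3 $75, Brightly→Slot 1 $102) loses 40.
Checked against all permutations: $490 is optimal.

Maximum total: $490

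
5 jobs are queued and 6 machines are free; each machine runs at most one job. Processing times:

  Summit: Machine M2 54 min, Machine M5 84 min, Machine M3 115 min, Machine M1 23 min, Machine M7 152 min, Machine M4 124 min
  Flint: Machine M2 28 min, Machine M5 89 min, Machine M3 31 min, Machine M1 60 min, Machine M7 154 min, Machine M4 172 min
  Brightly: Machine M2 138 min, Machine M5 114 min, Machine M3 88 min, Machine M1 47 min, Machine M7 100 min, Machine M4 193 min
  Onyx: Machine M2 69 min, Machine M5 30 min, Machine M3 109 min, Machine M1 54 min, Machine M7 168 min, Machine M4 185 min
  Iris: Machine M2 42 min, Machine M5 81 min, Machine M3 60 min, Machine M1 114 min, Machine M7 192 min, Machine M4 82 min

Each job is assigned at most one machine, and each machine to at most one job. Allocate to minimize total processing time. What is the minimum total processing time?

Min total: 226 min

Optimal: Summit→Machine M1 (23 min), Flint→Machine M3 (31 min), Brightly→Machine M7 (100 min), Onyx→Machine M5 (30 min), Iris→Machine M2 (42 min) — total 23+31+100+30+42 = 226 min.
Min-entry greedy (repeatedly take the single cheapest remaining cell) gives 241 min, worse by 15.
Swapping Onyx↔Brightly (Onyx→Machine M7 168 min, Brightly→Machine M5 114 min) adds 152.
No other one-to-one assignment undercuts 226 min.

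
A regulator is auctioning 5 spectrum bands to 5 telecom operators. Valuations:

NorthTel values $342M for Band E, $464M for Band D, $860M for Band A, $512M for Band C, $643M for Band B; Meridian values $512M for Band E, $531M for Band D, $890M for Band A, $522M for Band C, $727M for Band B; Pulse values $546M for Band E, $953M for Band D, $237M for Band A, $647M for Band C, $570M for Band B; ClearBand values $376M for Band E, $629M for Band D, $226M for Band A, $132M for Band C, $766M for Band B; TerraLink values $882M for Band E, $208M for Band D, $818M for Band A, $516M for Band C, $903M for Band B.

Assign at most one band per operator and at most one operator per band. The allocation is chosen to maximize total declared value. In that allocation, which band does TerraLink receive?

Optimal: NorthTel→Band C ($512M), Meridian→Band A ($890M), Pulse→Band D ($953M), ClearBand→Band B ($766M), TerraLink→Band E ($882M) — total 512+890+953+766+882 = $4003M.
Row-greedy (each operator in turn takes its best remaining band) gives $3432M, worse by 571.
TerraLink's own top band is Band B ($903M), but forcing TerraLink→Band B and reassigning the rest optimally gives only $3634M — worse by 369.

TerraLink receives Band E.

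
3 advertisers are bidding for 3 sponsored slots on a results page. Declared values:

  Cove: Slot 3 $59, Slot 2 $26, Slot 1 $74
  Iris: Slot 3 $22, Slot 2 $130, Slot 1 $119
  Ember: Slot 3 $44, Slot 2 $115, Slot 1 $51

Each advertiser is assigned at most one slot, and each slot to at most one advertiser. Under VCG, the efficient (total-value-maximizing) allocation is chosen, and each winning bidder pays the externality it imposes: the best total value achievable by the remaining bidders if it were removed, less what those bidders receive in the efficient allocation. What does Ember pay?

Efficient allocation: Cove→Slot 3 ($59), Iris→Slot 1 ($119), Ember→Slot 2 ($115); total welfare W = $293.
Ember receives Slot 2 at value $115, so the others get W − 115 = $178.
Without Ember: best allocation of the remaining 2 bidders over all 3 slots is Cove→Slot 1 ($74), Iris→Slot 2 ($130), total $204.
VCG payment = (others' best without Ember) − (others' welfare with Ember) = 204 − 178 = $26.

Ember pays $26.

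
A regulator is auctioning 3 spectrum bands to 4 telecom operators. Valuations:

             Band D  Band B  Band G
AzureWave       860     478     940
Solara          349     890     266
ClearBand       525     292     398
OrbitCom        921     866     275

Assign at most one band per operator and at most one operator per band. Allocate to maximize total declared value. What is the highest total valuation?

Treat this as an assignment problem: match each operator to one band.
Optimal: OrbitCom→Band D ($921M), Solara→Band B ($890M), AzureWave→Band G ($940M) — total 921+890+940 = $2751M.
Row-greedy (each operator in turn takes its best remaining band) gives $2355M, worse by 396.
Checked against all permutations: $2751M is optimal.

Max total: $2751M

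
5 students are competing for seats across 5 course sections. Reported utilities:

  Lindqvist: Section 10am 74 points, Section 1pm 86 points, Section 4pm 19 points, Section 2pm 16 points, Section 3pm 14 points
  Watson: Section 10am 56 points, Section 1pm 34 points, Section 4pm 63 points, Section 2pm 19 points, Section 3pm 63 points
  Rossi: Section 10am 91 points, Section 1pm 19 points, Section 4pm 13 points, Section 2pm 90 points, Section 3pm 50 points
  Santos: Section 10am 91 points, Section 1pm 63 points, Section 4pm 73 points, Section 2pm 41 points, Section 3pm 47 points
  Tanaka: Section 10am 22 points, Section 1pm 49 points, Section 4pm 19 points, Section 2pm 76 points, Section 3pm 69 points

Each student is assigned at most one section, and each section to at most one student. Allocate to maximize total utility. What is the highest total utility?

Max total: 399 points

Optimal: Lindqvist→Section 1pm (86 points), Watson→Section 4pm (63 points), Rossi→Section 2pm (90 points), Santos→Section 10am (91 points), Tanaka→Section 3pm (69 points) — total 86+63+90+91+69 = 399 points.
Max-entry greedy (repeatedly take the single best remaining cell) gives 389 points, worse by 10.
Swapping Rossi↔Lindqvist (Rossi→Section 1pm 19 points, Lindqvist→Section 2pm 16 points) loses 141.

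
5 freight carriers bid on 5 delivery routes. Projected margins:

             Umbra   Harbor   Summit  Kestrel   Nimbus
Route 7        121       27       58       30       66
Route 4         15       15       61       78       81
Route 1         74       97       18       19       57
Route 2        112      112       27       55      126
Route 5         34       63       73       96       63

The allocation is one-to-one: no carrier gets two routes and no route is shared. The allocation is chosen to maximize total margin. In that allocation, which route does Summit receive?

Summit receives Route 4.

This is a one-to-one assignment (maximum-weight bipartite matching).
Optimal: Umbra→Route 7 ($121k), Harbor→Route 1 ($97k), Summit→Route 4 ($61k), Kestrel→Route 5 ($96k), Nimbus→Route 2 ($126k) — total 121+97+61+96+126 = $501k.
Row-greedy (each carrier in turn takes its best remaining route) gives $441k, worse by 60.
Next-best assignment: Umbra→Route 7, Harbor→Route 1, Summit→Route 5, Kestrel→Route 4, Nimbus→Route 2 = $495k.
Every other assignment is strictly worse.
Summit's own top route is Route 5 ($73k), but forcing Summit→Route 5 and reassigning the rest optimally gives only $495k — worse by 6.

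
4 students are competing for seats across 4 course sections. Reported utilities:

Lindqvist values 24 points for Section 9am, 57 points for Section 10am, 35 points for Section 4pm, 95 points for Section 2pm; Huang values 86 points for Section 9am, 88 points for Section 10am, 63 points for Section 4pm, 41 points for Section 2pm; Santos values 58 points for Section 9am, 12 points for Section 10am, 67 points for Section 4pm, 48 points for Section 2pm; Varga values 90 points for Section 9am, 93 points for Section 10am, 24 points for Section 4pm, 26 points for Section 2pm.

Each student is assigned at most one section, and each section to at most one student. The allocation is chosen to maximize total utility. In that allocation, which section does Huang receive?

Huang receives Section 9am.

Optimal: Lindqvist→Section 2pm (95 points), Huang→Section 9am (86 points), Santos→Section 4pm (67 points), Varga→Section 10am (93 points) — total 95+86+67+93 = 341 points.
Row-greedy (each student in turn takes its best remaining section) gives 340 points, worse by 1.
Swapping Lindqvist↔Santos (Lindqvist→Section 4pm 35 points, Santos→Section 2pm 48 points) loses 79.
Huang's own top section is Section 10am (88 points), but forcing Huang→Section 10am and reassigning the rest optimally gives only 340 points — worse by 1.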